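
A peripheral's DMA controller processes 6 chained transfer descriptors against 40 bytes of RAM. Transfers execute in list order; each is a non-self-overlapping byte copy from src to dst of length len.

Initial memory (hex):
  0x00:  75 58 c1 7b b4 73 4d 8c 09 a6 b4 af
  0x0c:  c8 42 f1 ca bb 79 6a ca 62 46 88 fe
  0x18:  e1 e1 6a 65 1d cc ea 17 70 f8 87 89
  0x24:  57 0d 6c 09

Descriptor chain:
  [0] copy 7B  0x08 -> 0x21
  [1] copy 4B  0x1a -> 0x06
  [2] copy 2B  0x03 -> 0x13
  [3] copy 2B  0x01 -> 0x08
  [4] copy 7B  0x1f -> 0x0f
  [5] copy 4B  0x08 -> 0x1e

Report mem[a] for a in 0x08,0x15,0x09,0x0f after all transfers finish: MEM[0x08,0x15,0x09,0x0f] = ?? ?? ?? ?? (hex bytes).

  after D0: wrote 7B at 0x21 = 09a6b4afc842f1
  after D1: wrote 4B at 0x06 = 6a651dcc
  after D2: wrote 2B at 0x13 = 7bb4
  after D3: wrote 2B at 0x08 = 58c1
  after D4: wrote 7B at 0x0f = 177009a6b4afc8
  after D5: wrote 4B at 0x1e = 58c1b4af
query mem[0x08]=0x58, mem[0x15]=0xc8, mem[0x09]=0xc1, mem[0x0f]=0x17

MEM[0x08,0x15,0x09,0x0f] = 58 c8 c1 17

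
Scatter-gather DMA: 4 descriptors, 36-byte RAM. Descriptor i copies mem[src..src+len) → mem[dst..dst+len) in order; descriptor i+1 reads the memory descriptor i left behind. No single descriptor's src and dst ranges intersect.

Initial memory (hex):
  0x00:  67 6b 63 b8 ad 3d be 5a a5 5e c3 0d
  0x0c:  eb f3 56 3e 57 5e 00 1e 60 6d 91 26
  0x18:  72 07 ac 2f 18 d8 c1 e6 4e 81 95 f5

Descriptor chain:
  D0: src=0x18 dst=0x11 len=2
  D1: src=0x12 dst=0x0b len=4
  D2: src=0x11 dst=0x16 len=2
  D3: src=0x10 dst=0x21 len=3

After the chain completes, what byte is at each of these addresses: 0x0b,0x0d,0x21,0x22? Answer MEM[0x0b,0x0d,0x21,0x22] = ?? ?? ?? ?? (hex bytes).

  after D0: wrote 2B at 0x11 = 7207
  after D1: wrote 4B at 0x0b = 071e606d
  after D2: wrote 2B at 0x16 = 7207
  after D3: wrote 3B at 0x21 = 577207
query mem[0x0b]=0x07, mem[0x0d]=0x60, mem[0x21]=0x57, mem[0x22]=0x72

MEM[0x0b,0x0d,0x21,0x22] = 07 60 57 72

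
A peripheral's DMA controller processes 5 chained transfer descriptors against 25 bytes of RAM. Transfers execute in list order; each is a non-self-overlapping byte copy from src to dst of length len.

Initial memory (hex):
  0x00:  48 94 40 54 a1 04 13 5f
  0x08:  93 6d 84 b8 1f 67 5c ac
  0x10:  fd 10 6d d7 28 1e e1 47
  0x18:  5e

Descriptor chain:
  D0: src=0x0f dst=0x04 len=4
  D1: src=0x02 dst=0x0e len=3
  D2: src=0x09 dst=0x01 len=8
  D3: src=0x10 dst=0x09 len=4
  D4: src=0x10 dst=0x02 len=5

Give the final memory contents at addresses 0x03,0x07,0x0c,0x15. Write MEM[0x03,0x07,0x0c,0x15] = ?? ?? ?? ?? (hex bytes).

#0 dst[0x04+4] := {0xac,0xfd,0x10,0x6d}
#1 dst[0x0e+3] := {0x40,0x54,0xac}
#2 dst[0x01+8] := {0x6d,0x84,0xb8,0x1f,0x67,0x40,0x54,0xac}
#3 dst[0x09+4] := {0xac,0x10,0x6d,0xd7}
#4 dst[0x02+5] := {0xac,0x10,0x6d,0xd7,0x28}
query mem[0x03]=0x10, mem[0x07]=0x54, mem[0x0c]=0xd7, mem[0x15]=0x1e

MEM[0x03,0x07,0x0c,0x15] = 10 54 d7 1e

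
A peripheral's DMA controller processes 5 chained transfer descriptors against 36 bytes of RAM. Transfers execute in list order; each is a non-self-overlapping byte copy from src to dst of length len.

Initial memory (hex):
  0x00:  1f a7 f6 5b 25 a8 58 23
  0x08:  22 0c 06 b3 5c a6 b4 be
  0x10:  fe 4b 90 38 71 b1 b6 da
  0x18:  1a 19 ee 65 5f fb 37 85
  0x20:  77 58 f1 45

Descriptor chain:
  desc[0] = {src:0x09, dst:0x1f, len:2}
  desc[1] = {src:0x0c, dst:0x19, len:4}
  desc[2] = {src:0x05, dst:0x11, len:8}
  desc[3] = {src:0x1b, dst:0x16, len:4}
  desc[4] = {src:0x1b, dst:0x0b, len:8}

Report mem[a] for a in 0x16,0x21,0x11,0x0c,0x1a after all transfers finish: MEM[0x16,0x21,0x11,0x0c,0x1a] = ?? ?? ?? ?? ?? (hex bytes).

#0 dst[0x1f+2] := {0x0c,0x06}
#1 dst[0x19+4] := {0x5c,0xa6,0xb4,0xbe}
#2 dst[0x11+8] := {0xa8,0x58,0x23,0x22,0x0c,0x06,0xb3,0x5c}
#3 dst[0x16+4] := {0xb4,0xbe,0xfb,0x37}
#4 dst[0x0b+8] := {0xb4,0xbe,0xfb,0x37,0x0c,0x06,0x58,0xf1}
query mem[0x16]=0xb4, mem[0x21]=0x58, mem[0x11]=0x58, mem[0x0c]=0xbe, mem[0x1a]=0xa6

MEM[0x16,0x21,0x11,0x0c,0x1a] = b4 58 58 be a6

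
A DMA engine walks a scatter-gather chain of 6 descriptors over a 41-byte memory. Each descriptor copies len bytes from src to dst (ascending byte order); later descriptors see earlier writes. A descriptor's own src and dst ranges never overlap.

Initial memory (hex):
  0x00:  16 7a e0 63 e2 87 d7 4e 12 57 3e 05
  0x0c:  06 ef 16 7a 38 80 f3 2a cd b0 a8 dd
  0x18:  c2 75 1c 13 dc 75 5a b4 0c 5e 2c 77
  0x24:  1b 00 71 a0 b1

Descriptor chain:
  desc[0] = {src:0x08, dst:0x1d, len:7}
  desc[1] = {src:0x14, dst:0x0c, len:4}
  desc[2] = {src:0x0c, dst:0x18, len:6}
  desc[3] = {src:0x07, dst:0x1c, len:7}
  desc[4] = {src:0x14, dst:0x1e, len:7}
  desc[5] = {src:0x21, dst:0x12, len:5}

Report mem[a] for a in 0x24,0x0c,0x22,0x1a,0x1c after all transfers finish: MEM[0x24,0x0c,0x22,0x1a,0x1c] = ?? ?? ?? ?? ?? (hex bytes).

D0: mem[0x1d..0x23] <- [12 57 3e 05 06 ef 16]
D1: mem[0x0c..0x0f] <- [cd b0 a8 dd]
D2: mem[0x18..0x1d] <- [cd b0 a8 dd 38 80]
D3: mem[0x1c..0x22] <- [4e 12 57 3e 05 cd b0]
D4: mem[0x1e..0x24] <- [cd b0 a8 dd cd b0 a8]
D5: mem[0x12..0x16] <- [dd cd b0 a8 00]
query mem[0x24]=0xa8, mem[0x0c]=0xcd, mem[0x22]=0xcd, mem[0x1a]=0xa8, mem[0x1c]=0x4e

MEM[0x24,0x0c,0x22,0x1a,0x1c] = a8 cd cd a8 4e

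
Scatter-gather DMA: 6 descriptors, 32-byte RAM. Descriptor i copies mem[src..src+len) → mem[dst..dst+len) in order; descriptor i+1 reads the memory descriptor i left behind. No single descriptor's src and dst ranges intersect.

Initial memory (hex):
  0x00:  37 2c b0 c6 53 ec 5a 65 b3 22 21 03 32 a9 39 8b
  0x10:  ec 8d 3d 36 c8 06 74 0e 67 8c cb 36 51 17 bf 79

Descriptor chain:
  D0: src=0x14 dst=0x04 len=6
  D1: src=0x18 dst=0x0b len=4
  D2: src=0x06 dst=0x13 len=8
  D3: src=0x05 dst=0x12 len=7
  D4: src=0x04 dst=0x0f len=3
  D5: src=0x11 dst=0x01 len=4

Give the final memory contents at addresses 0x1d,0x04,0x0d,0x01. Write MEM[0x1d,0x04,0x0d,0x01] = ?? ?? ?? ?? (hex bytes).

  after D0: wrote 6B at 0x04 = c806740e678c
  after D1: wrote 4B at 0x0b = 678ccb36
  after D2: wrote 8B at 0x13 = 740e678c21678ccb
  after D3: wrote 7B at 0x12 = 06740e678c2167
  after D4: wrote 3B at 0x0f = c80674
  after D5: wrote 4B at 0x01 = 7406740e
query mem[0x1d]=0x17, mem[0x04]=0x0e, mem[0x0d]=0xcb, mem[0x01]=0x74

MEM[0x1d,0x04,0x0d,0x01] = 17 0e cb 74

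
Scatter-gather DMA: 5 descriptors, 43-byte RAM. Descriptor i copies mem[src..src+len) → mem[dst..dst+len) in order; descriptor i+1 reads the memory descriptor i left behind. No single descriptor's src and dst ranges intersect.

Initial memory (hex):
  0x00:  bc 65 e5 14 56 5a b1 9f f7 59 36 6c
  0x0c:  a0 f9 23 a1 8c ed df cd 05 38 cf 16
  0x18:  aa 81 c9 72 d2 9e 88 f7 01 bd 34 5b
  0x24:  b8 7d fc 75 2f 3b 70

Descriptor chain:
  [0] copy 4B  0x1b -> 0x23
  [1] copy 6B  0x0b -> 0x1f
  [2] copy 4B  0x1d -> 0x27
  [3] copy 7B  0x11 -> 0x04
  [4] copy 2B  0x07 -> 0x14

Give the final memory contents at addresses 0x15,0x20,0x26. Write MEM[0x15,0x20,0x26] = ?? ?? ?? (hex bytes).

#0 dst[0x23+4] := {0x72,0xd2,0x9e,0x88}
#1 dst[0x1f+6] := {0x6c,0xa0,0xf9,0x23,0xa1,0x8c}
#2 dst[0x27+4] := {0x9e,0x88,0x6c,0xa0}
#3 dst[0x04+7] := {0xed,0xdf,0xcd,0x05,0x38,0xcf,0x16}
#4 dst[0x14+2] := {0x05,0x38}
query mem[0x15]=0x38, mem[0x20]=0xa0, mem[0x26]=0x88

MEM[0x15,0x20,0x26] = 38 a0 88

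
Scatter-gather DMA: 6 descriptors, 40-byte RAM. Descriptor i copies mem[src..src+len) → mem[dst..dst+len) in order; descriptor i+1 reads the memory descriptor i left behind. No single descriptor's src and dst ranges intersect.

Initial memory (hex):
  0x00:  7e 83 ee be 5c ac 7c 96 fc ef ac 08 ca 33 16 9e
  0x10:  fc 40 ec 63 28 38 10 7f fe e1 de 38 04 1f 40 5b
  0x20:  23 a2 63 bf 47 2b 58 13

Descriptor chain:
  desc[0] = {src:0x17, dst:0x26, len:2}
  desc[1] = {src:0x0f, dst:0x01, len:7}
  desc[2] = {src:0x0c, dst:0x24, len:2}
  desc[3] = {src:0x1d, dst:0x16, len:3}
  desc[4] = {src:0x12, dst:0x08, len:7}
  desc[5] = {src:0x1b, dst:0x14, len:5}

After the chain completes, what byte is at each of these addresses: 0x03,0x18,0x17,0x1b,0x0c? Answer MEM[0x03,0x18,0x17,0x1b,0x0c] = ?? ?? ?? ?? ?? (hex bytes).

MEM[0x03,0x18,0x17,0x1b,0x0c] = 40 5b 40 38 1f

D0: mem[0x26..0x27] <- [7f fe]
D1: mem[0x01..0x07] <- [9e fc 40 ec 63 28 38]
D2: mem[0x24..0x25] <- [ca 33]
D3: mem[0x16..0x18] <- [1f 40 5b]
D4: mem[0x08..0x0e] <- [ec 63 28 38 1f 40 5b]
D5: mem[0x14..0x18] <- [38 04 1f 40 5b]
query mem[0x03]=0x40, mem[0x18]=0x5b, mem[0x17]=0x40, mem[0x1b]=0x38, mem[0x0c]=0x1f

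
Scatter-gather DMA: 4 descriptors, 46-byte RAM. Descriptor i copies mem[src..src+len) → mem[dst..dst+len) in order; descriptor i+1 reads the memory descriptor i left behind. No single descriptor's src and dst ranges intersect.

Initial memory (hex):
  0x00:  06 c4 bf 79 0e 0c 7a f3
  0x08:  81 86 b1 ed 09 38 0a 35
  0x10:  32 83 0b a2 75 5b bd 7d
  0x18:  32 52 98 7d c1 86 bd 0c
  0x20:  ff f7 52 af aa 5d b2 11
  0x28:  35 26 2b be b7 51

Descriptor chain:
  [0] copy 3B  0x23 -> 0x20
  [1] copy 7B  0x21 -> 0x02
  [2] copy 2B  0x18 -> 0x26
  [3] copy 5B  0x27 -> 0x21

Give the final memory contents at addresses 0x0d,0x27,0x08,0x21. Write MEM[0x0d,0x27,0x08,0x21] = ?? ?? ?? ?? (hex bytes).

#0 dst[0x20+3] := {0xaf,0xaa,0x5d}
#1 dst[0x02+7] := {0xaa,0x5d,0xaf,0xaa,0x5d,0xb2,0x11}
#2 dst[0x26+2] := {0x32,0x52}
#3 dst[0x21+5] := {0x52,0x35,0x26,0x2b,0xbe}
query mem[0x0d]=0x38, mem[0x27]=0x52, mem[0x08]=0x11, mem[0x21]=0x52

MEM[0x0d,0x27,0x08,0x21] = 38 52 11 52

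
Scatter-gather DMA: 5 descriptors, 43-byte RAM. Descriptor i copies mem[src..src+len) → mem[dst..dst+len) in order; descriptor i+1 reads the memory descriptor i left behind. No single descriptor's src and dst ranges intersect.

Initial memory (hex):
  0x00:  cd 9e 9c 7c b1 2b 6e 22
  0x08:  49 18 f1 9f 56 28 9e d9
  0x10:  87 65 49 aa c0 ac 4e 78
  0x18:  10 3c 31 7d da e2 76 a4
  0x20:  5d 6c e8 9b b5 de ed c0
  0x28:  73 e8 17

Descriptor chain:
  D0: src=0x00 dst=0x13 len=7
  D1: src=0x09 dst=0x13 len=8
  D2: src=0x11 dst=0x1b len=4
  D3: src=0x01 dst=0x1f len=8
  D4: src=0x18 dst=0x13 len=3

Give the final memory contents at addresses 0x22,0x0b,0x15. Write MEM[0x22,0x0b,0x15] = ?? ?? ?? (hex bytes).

MEM[0x22,0x0b,0x15] = b1 9f 87

#0 dst[0x13+7] := {0xcd,0x9e,0x9c,0x7c,0xb1,0x2b,0x6e}
#1 dst[0x13+8] := {0x18,0xf1,0x9f,0x56,0x28,0x9e,0xd9,0x87}
#2 dst[0x1b+4] := {0x65,0x49,0x18,0xf1}
#3 dst[0x1f+8] := {0x9e,0x9c,0x7c,0xb1,0x2b,0x6e,0x22,0x49}
#4 dst[0x13+3] := {0x9e,0xd9,0x87}
query mem[0x22]=0xb1, mem[0x0b]=0x9f, mem[0x15]=0x87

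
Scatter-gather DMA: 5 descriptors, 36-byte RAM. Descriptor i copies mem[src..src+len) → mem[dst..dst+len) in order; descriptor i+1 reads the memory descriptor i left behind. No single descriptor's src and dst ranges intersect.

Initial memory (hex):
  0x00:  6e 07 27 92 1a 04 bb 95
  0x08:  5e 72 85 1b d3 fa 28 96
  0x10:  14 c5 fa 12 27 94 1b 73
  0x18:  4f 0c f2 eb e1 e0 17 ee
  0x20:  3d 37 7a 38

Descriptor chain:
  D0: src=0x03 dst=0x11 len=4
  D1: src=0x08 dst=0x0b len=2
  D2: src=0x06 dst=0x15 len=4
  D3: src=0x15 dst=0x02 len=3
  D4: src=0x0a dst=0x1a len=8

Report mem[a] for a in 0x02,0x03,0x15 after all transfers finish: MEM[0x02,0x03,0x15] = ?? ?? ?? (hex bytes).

  after D0: wrote 4B at 0x11 = 921a04bb
  after D1: wrote 2B at 0x0b = 5e72
  after D2: wrote 4B at 0x15 = bb955e72
  after D3: wrote 3B at 0x02 = bb955e
  after D4: wrote 8B at 0x1a = 855e72fa28961492
query mem[0x02]=0xbb, mem[0x03]=0x95, mem[0x15]=0xbb

MEM[0x02,0x03,0x15] = bb 95 bb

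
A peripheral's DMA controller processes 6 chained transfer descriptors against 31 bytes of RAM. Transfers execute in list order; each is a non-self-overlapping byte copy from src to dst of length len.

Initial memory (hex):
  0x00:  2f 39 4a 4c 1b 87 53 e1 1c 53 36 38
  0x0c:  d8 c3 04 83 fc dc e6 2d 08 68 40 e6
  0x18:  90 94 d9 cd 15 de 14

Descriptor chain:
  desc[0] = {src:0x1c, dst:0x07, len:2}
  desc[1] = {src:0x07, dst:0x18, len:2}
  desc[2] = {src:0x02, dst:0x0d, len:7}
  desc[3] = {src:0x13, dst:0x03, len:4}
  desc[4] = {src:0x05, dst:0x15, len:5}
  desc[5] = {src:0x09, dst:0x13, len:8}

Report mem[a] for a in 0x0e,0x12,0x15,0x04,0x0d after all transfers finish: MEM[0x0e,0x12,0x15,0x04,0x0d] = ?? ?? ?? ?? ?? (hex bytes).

MEM[0x0e,0x12,0x15,0x04,0x0d] = 4c 15 38 08 4a

#0 dst[0x07+2] := {0x15,0xde}
#1 dst[0x18+2] := {0x15,0xde}
#2 dst[0x0d+7] := {0x4a,0x4c,0x1b,0x87,0x53,0x15,0xde}
#3 dst[0x03+4] := {0xde,0x08,0x68,0x40}
#4 dst[0x15+5] := {0x68,0x40,0x15,0xde,0x53}
#5 dst[0x13+8] := {0x53,0x36,0x38,0xd8,0x4a,0x4c,0x1b,0x87}
query mem[0x0e]=0x4c, mem[0x12]=0x15, mem[0x15]=0x38, mem[0x04]=0x08, mem[0x0d]=0x4a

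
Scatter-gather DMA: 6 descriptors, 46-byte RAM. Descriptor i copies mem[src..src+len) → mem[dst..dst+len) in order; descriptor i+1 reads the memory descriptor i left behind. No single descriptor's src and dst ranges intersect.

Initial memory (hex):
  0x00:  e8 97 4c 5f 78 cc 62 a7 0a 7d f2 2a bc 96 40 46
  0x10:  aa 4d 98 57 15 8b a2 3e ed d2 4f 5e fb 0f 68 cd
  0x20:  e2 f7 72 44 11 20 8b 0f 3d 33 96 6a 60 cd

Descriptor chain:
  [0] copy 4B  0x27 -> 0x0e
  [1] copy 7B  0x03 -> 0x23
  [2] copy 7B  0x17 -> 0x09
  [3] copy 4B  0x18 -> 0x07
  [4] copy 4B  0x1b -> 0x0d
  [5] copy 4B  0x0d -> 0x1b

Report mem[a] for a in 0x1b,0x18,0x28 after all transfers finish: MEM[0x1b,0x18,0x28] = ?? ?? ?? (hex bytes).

MEM[0x1b,0x18,0x28] = 5e ed 0a

[0] 0x27->0x0e len=4 : 0f 3d 33 96
[1] 0x03->0x23 len=7 : 5f 78 cc 62 a7 0a 7d
[2] 0x17->0x09 len=7 : 3e ed d2 4f 5e fb 0f
[3] 0x18->0x07 len=4 : ed d2 4f 5e
[4] 0x1b->0x0d len=4 : 5e fb 0f 68
[5] 0x0d->0x1b len=4 : 5e fb 0f 68
query mem[0x1b]=0x5e, mem[0x18]=0xed, mem[0x28]=0x0a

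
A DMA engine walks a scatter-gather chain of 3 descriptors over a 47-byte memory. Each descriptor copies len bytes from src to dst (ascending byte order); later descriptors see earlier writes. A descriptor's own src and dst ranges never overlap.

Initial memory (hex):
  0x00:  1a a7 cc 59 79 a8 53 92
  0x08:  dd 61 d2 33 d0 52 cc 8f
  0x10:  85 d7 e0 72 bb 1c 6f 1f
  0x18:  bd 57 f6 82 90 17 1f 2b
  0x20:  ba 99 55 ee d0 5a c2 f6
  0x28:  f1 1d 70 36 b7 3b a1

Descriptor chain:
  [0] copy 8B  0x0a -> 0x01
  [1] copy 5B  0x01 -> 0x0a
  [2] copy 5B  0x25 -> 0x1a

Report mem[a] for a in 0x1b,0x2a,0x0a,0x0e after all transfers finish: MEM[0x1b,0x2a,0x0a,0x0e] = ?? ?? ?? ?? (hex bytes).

MEM[0x1b,0x2a,0x0a,0x0e] = c2 70 d2 cc

#0 dst[0x01+8] := {0xd2,0x33,0xd0,0x52,0xcc,0x8f,0x85,0xd7}
#1 dst[0x0a+5] := {0xd2,0x33,0xd0,0x52,0xcc}
#2 dst[0x1a+5] := {0x5a,0xc2,0xf6,0xf1,0x1d}
query mem[0x1b]=0xc2, mem[0x2a]=0x70, mem[0x0a]=0xd2, mem[0x0e]=0xcc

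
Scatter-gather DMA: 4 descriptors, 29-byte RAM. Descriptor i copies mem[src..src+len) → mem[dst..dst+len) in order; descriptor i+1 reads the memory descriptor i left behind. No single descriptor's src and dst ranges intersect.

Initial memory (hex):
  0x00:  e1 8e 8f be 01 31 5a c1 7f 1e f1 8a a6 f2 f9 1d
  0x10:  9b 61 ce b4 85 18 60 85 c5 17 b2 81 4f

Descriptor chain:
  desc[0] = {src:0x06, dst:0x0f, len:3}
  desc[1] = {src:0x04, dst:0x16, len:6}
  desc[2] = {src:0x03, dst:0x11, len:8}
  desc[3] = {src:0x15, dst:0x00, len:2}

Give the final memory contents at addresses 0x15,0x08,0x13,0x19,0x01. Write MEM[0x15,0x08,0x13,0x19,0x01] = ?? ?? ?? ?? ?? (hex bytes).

MEM[0x15,0x08,0x13,0x19,0x01] = c1 7f 31 c1 7f

  after D0: wrote 3B at 0x0f = 5ac17f
  after D1: wrote 6B at 0x16 = 01315ac17f1e
  after D2: wrote 8B at 0x11 = be01315ac17f1ef1
  after D3: wrote 2B at 0x00 = c17f
query mem[0x15]=0xc1, mem[0x08]=0x7f, mem[0x13]=0x31, mem[0x19]=0xc1, mem[0x01]=0x7f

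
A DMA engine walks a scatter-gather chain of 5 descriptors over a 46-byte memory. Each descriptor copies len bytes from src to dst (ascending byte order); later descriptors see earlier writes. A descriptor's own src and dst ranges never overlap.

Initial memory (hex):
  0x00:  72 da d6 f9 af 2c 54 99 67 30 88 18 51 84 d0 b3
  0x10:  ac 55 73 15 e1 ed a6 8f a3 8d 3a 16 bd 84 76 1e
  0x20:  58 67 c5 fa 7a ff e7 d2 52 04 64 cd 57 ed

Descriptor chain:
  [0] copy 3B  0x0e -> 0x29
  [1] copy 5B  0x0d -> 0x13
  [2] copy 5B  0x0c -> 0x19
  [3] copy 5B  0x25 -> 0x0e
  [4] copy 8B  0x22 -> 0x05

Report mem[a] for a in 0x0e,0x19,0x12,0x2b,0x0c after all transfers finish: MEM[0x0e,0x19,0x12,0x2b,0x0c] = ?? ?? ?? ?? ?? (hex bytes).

MEM[0x0e,0x19,0x12,0x2b,0x0c] = ff 51 d0 ac d0

#0 dst[0x29+3] := {0xd0,0xb3,0xac}
#1 dst[0x13+5] := {0x84,0xd0,0xb3,0xac,0x55}
#2 dst[0x19+5] := {0x51,0x84,0xd0,0xb3,0xac}
#3 dst[0x0e+5] := {0xff,0xe7,0xd2,0x52,0xd0}
#4 dst[0x05+8] := {0xc5,0xfa,0x7a,0xff,0xe7,0xd2,0x52,0xd0}
query mem[0x0e]=0xff, mem[0x19]=0x51, mem[0x12]=0xd0, mem[0x2b]=0xac, mem[0x0c]=0xd0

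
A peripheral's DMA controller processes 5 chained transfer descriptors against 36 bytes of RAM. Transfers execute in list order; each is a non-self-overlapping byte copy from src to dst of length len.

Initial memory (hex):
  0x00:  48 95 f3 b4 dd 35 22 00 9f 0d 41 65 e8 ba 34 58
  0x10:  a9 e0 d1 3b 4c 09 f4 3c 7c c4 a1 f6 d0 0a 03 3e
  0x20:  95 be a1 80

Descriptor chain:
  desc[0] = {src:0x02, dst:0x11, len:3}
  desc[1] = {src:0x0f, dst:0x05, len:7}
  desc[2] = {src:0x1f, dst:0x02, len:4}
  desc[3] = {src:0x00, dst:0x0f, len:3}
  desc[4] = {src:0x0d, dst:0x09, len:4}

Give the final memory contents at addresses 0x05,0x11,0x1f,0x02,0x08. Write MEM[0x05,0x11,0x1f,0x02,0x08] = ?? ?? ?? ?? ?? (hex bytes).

[0] 0x02->0x11 len=3 : f3 b4 dd
[1] 0x0f->0x05 len=7 : 58 a9 f3 b4 dd 4c 09
[2] 0x1f->0x02 len=4 : 3e 95 be a1
[3] 0x00->0x0f len=3 : 48 95 3e
[4] 0x0d->0x09 len=4 : ba 34 48 95
query mem[0x05]=0xa1, mem[0x11]=0x3e, mem[0x1f]=0x3e, mem[0x02]=0x3e, mem[0x08]=0xb4

MEM[0x05,0x11,0x1f,0x02,0x08] = a1 3e 3e 3e b4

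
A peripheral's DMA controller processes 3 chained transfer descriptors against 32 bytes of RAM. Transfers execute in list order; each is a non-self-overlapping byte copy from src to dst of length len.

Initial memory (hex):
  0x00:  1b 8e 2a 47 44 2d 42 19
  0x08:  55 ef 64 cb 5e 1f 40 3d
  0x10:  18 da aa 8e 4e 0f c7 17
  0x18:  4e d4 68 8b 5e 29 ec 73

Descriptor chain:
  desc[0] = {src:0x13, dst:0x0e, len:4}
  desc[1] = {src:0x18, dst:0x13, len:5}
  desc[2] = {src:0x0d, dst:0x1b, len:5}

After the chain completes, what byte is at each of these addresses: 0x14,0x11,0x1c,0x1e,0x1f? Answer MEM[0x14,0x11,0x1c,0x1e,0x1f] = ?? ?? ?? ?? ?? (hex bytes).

  after D0: wrote 4B at 0x0e = 8e4e0fc7
  after D1: wrote 5B at 0x13 = 4ed4688b5e
  after D2: wrote 5B at 0x1b = 1f8e4e0fc7
query mem[0x14]=0xd4, mem[0x11]=0xc7, mem[0x1c]=0x8e, mem[0x1e]=0x0f, mem[0x1f]=0xc7

MEM[0x14,0x11,0x1c,0x1e,0x1f] = d4 c7 8e 0f c7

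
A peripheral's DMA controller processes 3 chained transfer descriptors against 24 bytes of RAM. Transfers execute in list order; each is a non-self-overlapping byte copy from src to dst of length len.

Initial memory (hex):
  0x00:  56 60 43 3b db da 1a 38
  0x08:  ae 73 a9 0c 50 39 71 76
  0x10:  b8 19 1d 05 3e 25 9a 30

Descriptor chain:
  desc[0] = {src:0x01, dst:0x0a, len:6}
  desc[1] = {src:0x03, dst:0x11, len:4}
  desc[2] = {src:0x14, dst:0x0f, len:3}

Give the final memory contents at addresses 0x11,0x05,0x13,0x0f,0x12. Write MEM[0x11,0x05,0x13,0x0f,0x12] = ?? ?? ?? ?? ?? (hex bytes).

MEM[0x11,0x05,0x13,0x0f,0x12] = 9a da da 1a db

#0 dst[0x0a+6] := {0x60,0x43,0x3b,0xdb,0xda,0x1a}
#1 dst[0x11+4] := {0x3b,0xdb,0xda,0x1a}
#2 dst[0x0f+3] := {0x1a,0x25,0x9a}
query mem[0x11]=0x9a, mem[0x05]=0xda, mem[0x13]=0xda, mem[0x0f]=0x1a, mem[0x12]=0xdb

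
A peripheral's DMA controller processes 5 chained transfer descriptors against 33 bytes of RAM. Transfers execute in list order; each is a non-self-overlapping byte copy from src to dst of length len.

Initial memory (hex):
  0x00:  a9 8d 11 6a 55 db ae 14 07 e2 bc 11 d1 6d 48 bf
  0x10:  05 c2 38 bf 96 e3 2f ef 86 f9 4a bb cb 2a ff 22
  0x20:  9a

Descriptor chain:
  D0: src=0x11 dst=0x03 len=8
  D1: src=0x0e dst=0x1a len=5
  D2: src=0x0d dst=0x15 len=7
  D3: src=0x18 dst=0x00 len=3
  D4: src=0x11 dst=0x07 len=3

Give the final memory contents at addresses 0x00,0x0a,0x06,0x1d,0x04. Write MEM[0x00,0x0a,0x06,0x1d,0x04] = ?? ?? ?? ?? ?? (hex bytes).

MEM[0x00,0x0a,0x06,0x1d,0x04] = 05 86 96 c2 38

#0 dst[0x03+8] := {0xc2,0x38,0xbf,0x96,0xe3,0x2f,0xef,0x86}
#1 dst[0x1a+5] := {0x48,0xbf,0x05,0xc2,0x38}
#2 dst[0x15+7] := {0x6d,0x48,0xbf,0x05,0xc2,0x38,0xbf}
#3 dst[0x00+3] := {0x05,0xc2,0x38}
#4 dst[0x07+3] := {0xc2,0x38,0xbf}
query mem[0x00]=0x05, mem[0x0a]=0x86, mem[0x06]=0x96, mem[0x1d]=0xc2, mem[0x04]=0x38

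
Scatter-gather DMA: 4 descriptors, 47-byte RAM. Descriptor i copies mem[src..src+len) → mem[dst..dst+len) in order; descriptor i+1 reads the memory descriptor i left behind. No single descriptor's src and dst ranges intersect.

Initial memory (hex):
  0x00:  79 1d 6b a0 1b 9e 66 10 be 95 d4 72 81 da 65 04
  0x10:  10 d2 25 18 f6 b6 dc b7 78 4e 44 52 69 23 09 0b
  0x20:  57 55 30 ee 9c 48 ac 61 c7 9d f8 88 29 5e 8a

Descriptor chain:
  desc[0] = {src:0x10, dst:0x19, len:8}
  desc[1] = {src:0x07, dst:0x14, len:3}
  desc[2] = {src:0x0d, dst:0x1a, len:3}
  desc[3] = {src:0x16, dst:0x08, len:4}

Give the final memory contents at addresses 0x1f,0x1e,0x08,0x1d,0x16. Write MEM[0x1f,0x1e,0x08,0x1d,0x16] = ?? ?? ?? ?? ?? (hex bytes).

MEM[0x1f,0x1e,0x08,0x1d,0x16] = dc b6 95 f6 95

#0 dst[0x19+8] := {0x10,0xd2,0x25,0x18,0xf6,0xb6,0xdc,0xb7}
#1 dst[0x14+3] := {0x10,0xbe,0x95}
#2 dst[0x1a+3] := {0xda,0x65,0x04}
#3 dst[0x08+4] := {0x95,0xb7,0x78,0x10}
query mem[0x1f]=0xdc, mem[0x1e]=0xb6, mem[0x08]=0x95, mem[0x1d]=0xf6, mem[0x16]=0x95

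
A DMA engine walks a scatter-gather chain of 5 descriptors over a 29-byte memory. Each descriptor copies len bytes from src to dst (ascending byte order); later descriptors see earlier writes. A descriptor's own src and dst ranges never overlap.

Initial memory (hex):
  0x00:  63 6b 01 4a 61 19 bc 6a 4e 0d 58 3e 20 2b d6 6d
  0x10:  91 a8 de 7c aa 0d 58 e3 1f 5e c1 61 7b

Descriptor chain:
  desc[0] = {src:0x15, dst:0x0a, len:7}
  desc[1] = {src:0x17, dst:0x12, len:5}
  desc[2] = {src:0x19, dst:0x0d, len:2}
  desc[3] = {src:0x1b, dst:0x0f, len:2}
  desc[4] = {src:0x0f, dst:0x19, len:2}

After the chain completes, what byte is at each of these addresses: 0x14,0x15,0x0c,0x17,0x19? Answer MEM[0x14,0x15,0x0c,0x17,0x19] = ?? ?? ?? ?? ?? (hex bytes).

D0: mem[0x0a..0x10] <- [0d 58 e3 1f 5e c1 61]
D1: mem[0x12..0x16] <- [e3 1f 5e c1 61]
D2: mem[0x0d..0x0e] <- [5e c1]
D3: mem[0x0f..0x10] <- [61 7b]
D4: mem[0x19..0x1a] <- [61 7b]
query mem[0x14]=0x5e, mem[0x15]=0xc1, mem[0x0c]=0xe3, mem[0x17]=0xe3, mem[0x19]=0x61

MEM[0x14,0x15,0x0c,0x17,0x19] = 5e c1 e3 e3 61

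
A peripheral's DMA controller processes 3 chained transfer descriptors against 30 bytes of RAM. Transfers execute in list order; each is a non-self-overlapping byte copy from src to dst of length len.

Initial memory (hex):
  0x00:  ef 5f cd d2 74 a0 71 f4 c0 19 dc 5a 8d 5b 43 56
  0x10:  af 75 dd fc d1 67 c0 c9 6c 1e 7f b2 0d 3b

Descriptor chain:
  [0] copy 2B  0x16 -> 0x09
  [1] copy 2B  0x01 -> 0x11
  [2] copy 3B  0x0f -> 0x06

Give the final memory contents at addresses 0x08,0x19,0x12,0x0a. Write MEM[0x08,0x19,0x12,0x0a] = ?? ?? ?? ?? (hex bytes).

[0] 0x16->0x09 len=2 : c0 c9
[1] 0x01->0x11 len=2 : 5f cd
[2] 0x0f->0x06 len=3 : 56 af 5f
query mem[0x08]=0x5f, mem[0x19]=0x1e, mem[0x12]=0xcd, mem[0x0a]=0xc9

MEM[0x08,0x19,0x12,0x0a] = 5f 1e cd c9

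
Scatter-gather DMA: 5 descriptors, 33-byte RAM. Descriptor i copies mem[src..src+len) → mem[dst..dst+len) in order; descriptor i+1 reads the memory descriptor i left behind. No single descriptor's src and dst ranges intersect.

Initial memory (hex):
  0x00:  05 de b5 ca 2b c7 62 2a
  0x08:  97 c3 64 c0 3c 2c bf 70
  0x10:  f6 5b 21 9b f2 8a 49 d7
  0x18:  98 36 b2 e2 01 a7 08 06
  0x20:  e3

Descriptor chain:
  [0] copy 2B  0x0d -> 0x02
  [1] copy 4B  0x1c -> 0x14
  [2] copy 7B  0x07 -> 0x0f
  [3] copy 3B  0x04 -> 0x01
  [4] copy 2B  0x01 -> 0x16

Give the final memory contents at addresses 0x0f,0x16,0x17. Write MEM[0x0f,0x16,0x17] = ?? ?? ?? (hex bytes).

[0] 0x0d->0x02 len=2 : 2c bf
[1] 0x1c->0x14 len=4 : 01 a7 08 06
[2] 0x07->0x0f len=7 : 2a 97 c3 64 c0 3c 2c
[3] 0x04->0x01 len=3 : 2b c7 62
[4] 0x01->0x16 len=2 : 2b c7
query mem[0x0f]=0x2a, mem[0x16]=0x2b, mem[0x17]=0xc7

MEM[0x0f,0x16,0x17] = 2a 2b c7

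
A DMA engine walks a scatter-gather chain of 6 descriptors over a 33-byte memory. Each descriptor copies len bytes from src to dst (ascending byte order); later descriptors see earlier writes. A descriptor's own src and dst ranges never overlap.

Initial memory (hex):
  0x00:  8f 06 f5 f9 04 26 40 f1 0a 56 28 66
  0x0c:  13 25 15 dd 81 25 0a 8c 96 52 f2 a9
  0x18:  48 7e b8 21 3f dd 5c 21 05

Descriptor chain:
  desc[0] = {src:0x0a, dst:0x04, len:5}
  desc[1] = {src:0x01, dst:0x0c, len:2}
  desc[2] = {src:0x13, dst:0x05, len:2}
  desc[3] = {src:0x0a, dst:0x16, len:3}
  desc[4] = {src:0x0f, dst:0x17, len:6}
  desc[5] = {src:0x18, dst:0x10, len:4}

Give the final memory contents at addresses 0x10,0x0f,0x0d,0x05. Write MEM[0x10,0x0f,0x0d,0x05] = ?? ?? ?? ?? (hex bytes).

  after D0: wrote 5B at 0x04 = 2866132515
  after D1: wrote 2B at 0x0c = 06f5
  after D2: wrote 2B at 0x05 = 8c96
  after D3: wrote 3B at 0x16 = 286606
  after D4: wrote 6B at 0x17 = dd81250a8c96
  after D5: wrote 4B at 0x10 = 81250a8c
query mem[0x10]=0x81, mem[0x0f]=0xdd, mem[0x0d]=0xf5, mem[0x05]=0x8c

MEM[0x10,0x0f,0x0d,0x05] = 81 dd f5 8c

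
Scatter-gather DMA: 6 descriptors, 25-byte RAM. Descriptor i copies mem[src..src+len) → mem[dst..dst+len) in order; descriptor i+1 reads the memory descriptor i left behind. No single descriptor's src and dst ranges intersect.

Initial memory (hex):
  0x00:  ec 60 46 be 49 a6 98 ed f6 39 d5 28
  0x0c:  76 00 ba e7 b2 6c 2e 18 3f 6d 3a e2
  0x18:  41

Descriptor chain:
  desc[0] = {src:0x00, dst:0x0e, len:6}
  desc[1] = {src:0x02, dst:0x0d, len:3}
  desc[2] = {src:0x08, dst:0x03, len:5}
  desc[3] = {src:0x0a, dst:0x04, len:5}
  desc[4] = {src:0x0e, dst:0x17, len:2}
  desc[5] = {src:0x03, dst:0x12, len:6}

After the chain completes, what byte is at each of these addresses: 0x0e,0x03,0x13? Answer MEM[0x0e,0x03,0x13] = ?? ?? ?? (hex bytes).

#0 dst[0x0e+6] := {0xec,0x60,0x46,0xbe,0x49,0xa6}
#1 dst[0x0d+3] := {0x46,0xbe,0x49}
#2 dst[0x03+5] := {0xf6,0x39,0xd5,0x28,0x76}
#3 dst[0x04+5] := {0xd5,0x28,0x76,0x46,0xbe}
#4 dst[0x17+2] := {0xbe,0x49}
#5 dst[0x12+6] := {0xf6,0xd5,0x28,0x76,0x46,0xbe}
query mem[0x0e]=0xbe, mem[0x03]=0xf6, mem[0x13]=0xd5

MEM[0x0e,0x03,0x13] = be f6 d5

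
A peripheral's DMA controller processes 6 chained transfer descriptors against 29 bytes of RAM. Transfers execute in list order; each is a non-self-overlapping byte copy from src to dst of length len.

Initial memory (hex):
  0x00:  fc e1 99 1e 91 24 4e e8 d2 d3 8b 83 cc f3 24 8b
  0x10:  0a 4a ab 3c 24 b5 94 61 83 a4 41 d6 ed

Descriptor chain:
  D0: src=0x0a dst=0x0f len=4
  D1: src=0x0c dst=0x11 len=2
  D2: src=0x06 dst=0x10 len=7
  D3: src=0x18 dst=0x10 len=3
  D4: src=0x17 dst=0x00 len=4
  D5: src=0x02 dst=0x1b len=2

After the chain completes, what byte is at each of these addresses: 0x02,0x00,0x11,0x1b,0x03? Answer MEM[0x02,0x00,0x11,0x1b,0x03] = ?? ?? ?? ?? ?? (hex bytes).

MEM[0x02,0x00,0x11,0x1b,0x03] = a4 61 a4 a4 41

#0 dst[0x0f+4] := {0x8b,0x83,0xcc,0xf3}
#1 dst[0x11+2] := {0xcc,0xf3}
#2 dst[0x10+7] := {0x4e,0xe8,0xd2,0xd3,0x8b,0x83,0xcc}
#3 dst[0x10+3] := {0x83,0xa4,0x41}
#4 dst[0x00+4] := {0x61,0x83,0xa4,0x41}
#5 dst[0x1b+2] := {0xa4,0x41}
query mem[0x02]=0xa4, mem[0x00]=0x61, mem[0x11]=0xa4, mem[0x1b]=0xa4, mem[0x03]=0x41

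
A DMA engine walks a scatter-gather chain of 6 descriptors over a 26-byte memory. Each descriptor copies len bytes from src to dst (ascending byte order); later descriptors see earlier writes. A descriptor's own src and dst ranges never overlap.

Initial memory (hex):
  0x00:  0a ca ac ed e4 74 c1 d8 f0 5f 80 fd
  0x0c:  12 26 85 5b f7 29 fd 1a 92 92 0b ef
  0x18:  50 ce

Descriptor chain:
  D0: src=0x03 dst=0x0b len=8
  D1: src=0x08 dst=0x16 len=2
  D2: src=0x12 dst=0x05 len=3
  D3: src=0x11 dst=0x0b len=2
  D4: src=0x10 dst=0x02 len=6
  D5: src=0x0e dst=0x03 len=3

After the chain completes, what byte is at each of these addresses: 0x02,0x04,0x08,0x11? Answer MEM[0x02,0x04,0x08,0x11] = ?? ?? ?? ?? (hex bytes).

MEM[0x02,0x04,0x08,0x11] = f0 d8 f0 5f

#0 dst[0x0b+8] := {0xed,0xe4,0x74,0xc1,0xd8,0xf0,0x5f,0x80}
#1 dst[0x16+2] := {0xf0,0x5f}
#2 dst[0x05+3] := {0x80,0x1a,0x92}
#3 dst[0x0b+2] := {0x5f,0x80}
#4 dst[0x02+6] := {0xf0,0x5f,0x80,0x1a,0x92,0x92}
#5 dst[0x03+3] := {0xc1,0xd8,0xf0}
query mem[0x02]=0xf0, mem[0x04]=0xd8, mem[0x08]=0xf0, mem[0x11]=0x5f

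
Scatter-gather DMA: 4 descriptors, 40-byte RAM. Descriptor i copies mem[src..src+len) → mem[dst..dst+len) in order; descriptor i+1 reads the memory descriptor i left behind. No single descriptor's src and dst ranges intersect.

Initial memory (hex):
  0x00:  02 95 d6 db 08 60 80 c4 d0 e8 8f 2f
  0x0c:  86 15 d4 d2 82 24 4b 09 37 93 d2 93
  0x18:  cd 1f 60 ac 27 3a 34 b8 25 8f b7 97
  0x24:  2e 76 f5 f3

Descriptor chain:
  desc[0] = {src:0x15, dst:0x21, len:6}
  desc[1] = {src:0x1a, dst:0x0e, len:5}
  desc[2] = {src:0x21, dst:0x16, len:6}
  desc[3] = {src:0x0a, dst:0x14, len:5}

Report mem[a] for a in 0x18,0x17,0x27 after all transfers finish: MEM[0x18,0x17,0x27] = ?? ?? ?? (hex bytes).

  after D0: wrote 6B at 0x21 = 93d293cd1f60
  after D1: wrote 5B at 0x0e = 60ac273a34
  after D2: wrote 6B at 0x16 = 93d293cd1f60
  after D3: wrote 5B at 0x14 = 8f2f861560
query mem[0x18]=0x60, mem[0x17]=0x15, mem[0x27]=0xf3

MEM[0x18,0x17,0x27] = 60 15 f3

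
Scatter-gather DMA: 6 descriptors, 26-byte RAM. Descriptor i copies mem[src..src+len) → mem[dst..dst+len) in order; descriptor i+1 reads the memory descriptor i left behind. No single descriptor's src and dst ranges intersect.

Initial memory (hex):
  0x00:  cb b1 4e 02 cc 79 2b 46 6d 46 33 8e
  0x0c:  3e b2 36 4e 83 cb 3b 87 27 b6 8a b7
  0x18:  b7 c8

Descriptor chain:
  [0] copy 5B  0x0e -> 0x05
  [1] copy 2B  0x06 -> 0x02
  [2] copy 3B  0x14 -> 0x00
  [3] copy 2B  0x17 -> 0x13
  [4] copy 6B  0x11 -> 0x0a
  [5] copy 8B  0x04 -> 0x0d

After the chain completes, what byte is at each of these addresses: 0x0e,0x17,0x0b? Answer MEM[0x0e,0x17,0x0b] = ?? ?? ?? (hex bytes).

MEM[0x0e,0x17,0x0b] = 36 b7 3b

  after D0: wrote 5B at 0x05 = 364e83cb3b
  after D1: wrote 2B at 0x02 = 4e83
  after D2: wrote 3B at 0x00 = 27b68a
  after D3: wrote 2B at 0x13 = b7b7
  after D4: wrote 6B at 0x0a = cb3bb7b7b68a
  after D5: wrote 8B at 0x0d = cc364e83cb3bcb3b
query mem[0x0e]=0x36, mem[0x17]=0xb7, mem[0x0b]=0x3b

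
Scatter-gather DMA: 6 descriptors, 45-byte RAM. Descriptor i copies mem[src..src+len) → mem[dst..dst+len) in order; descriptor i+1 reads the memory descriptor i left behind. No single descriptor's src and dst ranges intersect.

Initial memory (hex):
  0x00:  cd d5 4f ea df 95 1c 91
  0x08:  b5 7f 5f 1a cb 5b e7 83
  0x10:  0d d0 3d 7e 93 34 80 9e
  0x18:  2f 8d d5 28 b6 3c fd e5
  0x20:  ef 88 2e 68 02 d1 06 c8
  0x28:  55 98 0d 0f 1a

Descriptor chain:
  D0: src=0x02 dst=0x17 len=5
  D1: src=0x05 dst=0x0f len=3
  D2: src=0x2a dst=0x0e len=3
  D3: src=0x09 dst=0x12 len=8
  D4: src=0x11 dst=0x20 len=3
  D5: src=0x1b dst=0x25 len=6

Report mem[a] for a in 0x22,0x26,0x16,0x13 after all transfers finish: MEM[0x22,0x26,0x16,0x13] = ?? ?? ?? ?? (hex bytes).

D0: mem[0x17..0x1b] <- [4f ea df 95 1c]
D1: mem[0x0f..0x11] <- [95 1c 91]
D2: mem[0x0e..0x10] <- [0d 0f 1a]
D3: mem[0x12..0x19] <- [7f 5f 1a cb 5b 0d 0f 1a]
D4: mem[0x20..0x22] <- [91 7f 5f]
D5: mem[0x25..0x2a] <- [1c b6 3c fd e5 91]
query mem[0x22]=0x5f, mem[0x26]=0xb6, mem[0x16]=0x5b, mem[0x13]=0x5f

MEM[0x22,0x26,0x16,0x13] = 5f b6 5b 5f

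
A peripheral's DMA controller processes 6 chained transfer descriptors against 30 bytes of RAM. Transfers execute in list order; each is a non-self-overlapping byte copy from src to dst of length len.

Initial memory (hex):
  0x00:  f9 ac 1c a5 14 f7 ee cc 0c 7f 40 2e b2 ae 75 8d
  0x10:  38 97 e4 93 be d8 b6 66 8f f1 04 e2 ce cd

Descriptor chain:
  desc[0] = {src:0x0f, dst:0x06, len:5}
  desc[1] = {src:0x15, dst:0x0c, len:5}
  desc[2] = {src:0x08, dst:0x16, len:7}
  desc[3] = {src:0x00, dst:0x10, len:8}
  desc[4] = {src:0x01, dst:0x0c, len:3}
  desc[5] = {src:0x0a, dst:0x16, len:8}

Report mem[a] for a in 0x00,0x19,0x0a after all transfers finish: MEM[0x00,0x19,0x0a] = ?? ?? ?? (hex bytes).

D0: mem[0x06..0x0a] <- [8d 38 97 e4 93]
D1: mem[0x0c..0x10] <- [d8 b6 66 8f f1]
D2: mem[0x16..0x1c] <- [97 e4 93 2e d8 b6 66]
D3: mem[0x10..0x17] <- [f9 ac 1c a5 14 f7 8d 38]
D4: mem[0x0c..0x0e] <- [ac 1c a5]
D5: mem[0x16..0x1d] <- [93 2e ac 1c a5 8f f9 ac]
query mem[0x00]=0xf9, mem[0x19]=0x1c, mem[0x0a]=0x93

MEM[0x00,0x19,0x0a] = f9 1c 93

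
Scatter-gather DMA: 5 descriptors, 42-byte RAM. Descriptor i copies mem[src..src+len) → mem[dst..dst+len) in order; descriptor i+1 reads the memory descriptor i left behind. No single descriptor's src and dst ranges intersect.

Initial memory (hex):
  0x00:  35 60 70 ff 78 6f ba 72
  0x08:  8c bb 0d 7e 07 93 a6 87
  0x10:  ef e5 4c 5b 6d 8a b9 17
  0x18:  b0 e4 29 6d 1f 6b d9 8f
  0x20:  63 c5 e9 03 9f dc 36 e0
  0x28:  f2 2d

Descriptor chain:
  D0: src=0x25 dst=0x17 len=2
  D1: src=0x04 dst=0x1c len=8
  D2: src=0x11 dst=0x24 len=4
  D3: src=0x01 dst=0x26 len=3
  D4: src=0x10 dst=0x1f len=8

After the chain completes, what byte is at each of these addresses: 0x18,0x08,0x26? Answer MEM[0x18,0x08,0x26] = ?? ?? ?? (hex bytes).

MEM[0x18,0x08,0x26] = 36 8c dc

D0: mem[0x17..0x18] <- [dc 36]
D1: mem[0x1c..0x23] <- [78 6f ba 72 8c bb 0d 7e]
D2: mem[0x24..0x27] <- [e5 4c 5b 6d]
D3: mem[0x26..0x28] <- [60 70 ff]
D4: mem[0x1f..0x26] <- [ef e5 4c 5b 6d 8a b9 dc]
query mem[0x18]=0x36, mem[0x08]=0x8c, mem[0x26]=0xdc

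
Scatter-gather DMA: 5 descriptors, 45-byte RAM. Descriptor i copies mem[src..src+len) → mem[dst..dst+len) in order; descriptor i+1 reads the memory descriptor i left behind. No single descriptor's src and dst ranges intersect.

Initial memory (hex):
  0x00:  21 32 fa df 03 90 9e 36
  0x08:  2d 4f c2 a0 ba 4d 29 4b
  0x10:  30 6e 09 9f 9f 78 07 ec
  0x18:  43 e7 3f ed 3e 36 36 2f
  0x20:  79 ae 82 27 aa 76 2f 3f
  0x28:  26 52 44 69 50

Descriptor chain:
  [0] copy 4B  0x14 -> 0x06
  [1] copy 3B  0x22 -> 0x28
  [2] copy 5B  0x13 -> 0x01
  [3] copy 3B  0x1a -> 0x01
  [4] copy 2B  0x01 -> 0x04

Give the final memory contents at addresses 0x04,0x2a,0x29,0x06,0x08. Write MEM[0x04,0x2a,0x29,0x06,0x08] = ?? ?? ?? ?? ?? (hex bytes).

D0: mem[0x06..0x09] <- [9f 78 07 ec]
D1: mem[0x28..0x2a] <- [82 27 aa]
D2: mem[0x01..0x05] <- [9f 9f 78 07 ec]
D3: mem[0x01..0x03] <- [3f ed 3e]
D4: mem[0x04..0x05] <- [3f ed]
query mem[0x04]=0x3f, mem[0x2a]=0xaa, mem[0x29]=0x27, mem[0x06]=0x9f, mem[0x08]=0x07

MEM[0x04,0x2a,0x29,0x06,0x08] = 3f aa 27 9f 07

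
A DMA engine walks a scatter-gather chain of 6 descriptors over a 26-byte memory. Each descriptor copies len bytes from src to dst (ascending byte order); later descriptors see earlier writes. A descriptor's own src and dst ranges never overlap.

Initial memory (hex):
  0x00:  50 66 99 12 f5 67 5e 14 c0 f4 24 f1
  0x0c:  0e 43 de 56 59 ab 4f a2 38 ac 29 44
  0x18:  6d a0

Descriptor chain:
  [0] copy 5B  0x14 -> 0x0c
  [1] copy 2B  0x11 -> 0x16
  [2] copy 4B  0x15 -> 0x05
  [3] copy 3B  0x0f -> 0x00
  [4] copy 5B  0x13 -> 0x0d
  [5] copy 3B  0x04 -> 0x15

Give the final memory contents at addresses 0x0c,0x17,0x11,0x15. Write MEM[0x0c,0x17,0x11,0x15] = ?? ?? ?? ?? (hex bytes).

MEM[0x0c,0x17,0x11,0x15] = 38 ab 4f f5

D0: mem[0x0c..0x10] <- [38 ac 29 44 6d]
D1: mem[0x16..0x17] <- [ab 4f]
D2: mem[0x05..0x08] <- [ac ab 4f 6d]
D3: mem[0x00..0x02] <- [44 6d ab]
D4: mem[0x0d..0x11] <- [a2 38 ac ab 4f]
D5: mem[0x15..0x17] <- [f5 ac ab]
query mem[0x0c]=0x38, mem[0x17]=0xab, mem[0x11]=0x4f, mem[0x15]=0xf5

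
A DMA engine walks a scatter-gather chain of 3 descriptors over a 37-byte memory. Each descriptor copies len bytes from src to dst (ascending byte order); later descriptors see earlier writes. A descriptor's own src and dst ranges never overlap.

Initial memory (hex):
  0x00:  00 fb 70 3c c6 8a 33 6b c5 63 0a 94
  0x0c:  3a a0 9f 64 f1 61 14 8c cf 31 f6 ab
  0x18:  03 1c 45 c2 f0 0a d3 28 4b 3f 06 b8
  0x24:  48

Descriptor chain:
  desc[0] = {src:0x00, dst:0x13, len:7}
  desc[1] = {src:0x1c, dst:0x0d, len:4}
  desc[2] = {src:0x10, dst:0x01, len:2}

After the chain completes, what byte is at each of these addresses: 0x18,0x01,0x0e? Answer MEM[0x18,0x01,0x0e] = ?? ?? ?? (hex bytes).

  after D0: wrote 7B at 0x13 = 00fb703cc68a33
  after D1: wrote 4B at 0x0d = f00ad328
  after D2: wrote 2B at 0x01 = 2861
query mem[0x18]=0x8a, mem[0x01]=0x28, mem[0x0e]=0x0a

MEM[0x18,0x01,0x0e] = 8a 28 0a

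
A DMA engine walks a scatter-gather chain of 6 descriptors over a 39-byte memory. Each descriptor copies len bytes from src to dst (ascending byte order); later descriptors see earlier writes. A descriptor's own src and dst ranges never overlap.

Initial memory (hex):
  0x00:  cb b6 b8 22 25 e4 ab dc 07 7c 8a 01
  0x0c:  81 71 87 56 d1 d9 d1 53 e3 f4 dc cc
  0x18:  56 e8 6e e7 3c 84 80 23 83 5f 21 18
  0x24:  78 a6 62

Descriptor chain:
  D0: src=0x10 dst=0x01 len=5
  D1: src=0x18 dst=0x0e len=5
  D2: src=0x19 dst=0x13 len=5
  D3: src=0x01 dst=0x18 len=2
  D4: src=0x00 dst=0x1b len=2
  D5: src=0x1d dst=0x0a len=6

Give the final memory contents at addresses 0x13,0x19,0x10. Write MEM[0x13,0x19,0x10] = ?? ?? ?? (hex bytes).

[0] 0x10->0x01 len=5 : d1 d9 d1 53 e3
[1] 0x18->0x0e len=5 : 56 e8 6e e7 3c
[2] 0x19->0x13 len=5 : e8 6e e7 3c 84
[3] 0x01->0x18 len=2 : d1 d9
[4] 0x00->0x1b len=2 : cb d1
[5] 0x1d->0x0a len=6 : 84 80 23 83 5f 21
query mem[0x13]=0xe8, mem[0x19]=0xd9, mem[0x10]=0x6e

MEM[0x13,0x19,0x10] = e8 d9 6e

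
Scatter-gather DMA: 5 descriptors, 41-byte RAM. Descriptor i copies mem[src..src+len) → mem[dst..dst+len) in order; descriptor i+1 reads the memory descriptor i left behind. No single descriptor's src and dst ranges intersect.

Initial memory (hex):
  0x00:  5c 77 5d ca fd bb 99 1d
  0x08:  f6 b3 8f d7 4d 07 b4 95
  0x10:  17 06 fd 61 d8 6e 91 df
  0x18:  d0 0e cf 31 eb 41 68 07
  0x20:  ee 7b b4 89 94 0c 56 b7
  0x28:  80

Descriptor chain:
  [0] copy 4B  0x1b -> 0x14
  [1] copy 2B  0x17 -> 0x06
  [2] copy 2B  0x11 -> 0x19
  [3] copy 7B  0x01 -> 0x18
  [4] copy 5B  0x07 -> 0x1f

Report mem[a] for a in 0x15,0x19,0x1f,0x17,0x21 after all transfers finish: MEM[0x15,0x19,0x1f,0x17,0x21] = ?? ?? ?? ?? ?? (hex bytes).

MEM[0x15,0x19,0x1f,0x17,0x21] = eb 5d d0 68 b3

#0 dst[0x14+4] := {0x31,0xeb,0x41,0x68}
#1 dst[0x06+2] := {0x68,0xd0}
#2 dst[0x19+2] := {0x06,0xfd}
#3 dst[0x18+7] := {0x77,0x5d,0xca,0xfd,0xbb,0x68,0xd0}
#4 dst[0x1f+5] := {0xd0,0xf6,0xb3,0x8f,0xd7}
query mem[0x15]=0xeb, mem[0x19]=0x5d, mem[0x1f]=0xd0, mem[0x17]=0x68, mem[0x21]=0xb3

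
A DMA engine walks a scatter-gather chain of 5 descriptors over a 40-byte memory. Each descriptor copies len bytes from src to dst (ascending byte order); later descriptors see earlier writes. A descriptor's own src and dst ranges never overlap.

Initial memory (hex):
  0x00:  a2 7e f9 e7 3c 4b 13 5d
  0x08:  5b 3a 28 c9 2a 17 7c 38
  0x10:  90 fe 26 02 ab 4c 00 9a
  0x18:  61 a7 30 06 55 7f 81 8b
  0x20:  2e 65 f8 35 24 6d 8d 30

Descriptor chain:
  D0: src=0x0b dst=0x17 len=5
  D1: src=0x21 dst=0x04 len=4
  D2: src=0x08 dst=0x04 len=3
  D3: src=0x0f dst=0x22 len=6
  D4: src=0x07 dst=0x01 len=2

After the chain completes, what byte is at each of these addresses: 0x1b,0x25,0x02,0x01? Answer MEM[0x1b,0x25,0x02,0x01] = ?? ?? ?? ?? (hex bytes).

MEM[0x1b,0x25,0x02,0x01] = 38 26 5b 24

#0 dst[0x17+5] := {0xc9,0x2a,0x17,0x7c,0x38}
#1 dst[0x04+4] := {0x65,0xf8,0x35,0x24}
#2 dst[0x04+3] := {0x5b,0x3a,0x28}
#3 dst[0x22+6] := {0x38,0x90,0xfe,0x26,0x02,0xab}
#4 dst[0x01+2] := {0x24,0x5b}
query mem[0x1b]=0x38, mem[0x25]=0x26, mem[0x02]=0x5b, mem[0x01]=0x24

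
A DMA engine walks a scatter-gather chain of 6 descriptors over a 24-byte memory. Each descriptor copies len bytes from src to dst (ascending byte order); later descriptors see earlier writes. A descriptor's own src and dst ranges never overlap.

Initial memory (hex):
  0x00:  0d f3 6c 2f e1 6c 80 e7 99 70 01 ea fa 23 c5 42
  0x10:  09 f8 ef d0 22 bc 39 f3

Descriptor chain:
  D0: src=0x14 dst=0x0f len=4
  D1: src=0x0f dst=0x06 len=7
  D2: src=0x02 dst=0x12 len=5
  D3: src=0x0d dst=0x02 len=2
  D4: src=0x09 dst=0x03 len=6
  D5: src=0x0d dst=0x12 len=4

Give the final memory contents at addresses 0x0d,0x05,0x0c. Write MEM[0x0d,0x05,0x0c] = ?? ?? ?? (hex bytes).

MEM[0x0d,0x05,0x0c] = 23 22 bc

[0] 0x14->0x0f len=4 : 22 bc 39 f3
[1] 0x0f->0x06 len=7 : 22 bc 39 f3 d0 22 bc
[2] 0x02->0x12 len=5 : 6c 2f e1 6c 22
[3] 0x0d->0x02 len=2 : 23 c5
[4] 0x09->0x03 len=6 : f3 d0 22 bc 23 c5
[5] 0x0d->0x12 len=4 : 23 c5 22 bc
query mem[0x0d]=0x23, mem[0x05]=0x22, mem[0x0c]=0xbc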